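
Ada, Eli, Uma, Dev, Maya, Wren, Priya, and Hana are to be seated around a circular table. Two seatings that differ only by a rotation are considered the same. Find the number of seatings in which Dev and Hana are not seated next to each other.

3600

Without the restriction there are (7)! = 5040 seatings.
Those with Dev next to Hana: fuse the pair into one unit and seat 7 units around a circle — 2·(6)! = 1440.
Subtracting, 5040 − 1440 = 3600.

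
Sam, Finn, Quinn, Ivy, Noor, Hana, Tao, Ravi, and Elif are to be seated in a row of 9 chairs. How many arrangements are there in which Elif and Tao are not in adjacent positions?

282240

There are 9! = 362880 arrangements in all. If Elif and Tao are adjacent, merging them into one block gives 2·(8)! = 80640 arrangements.
Complementary counting: 362880 − 80640 = 282240.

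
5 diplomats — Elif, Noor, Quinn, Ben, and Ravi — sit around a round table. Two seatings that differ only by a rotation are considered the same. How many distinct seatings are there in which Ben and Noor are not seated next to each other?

12

All circular seatings of 5 people number (4)! = 24.
Seatings with Ben beside Noor: treat them as a block with 2 internal orders, giving 2 × (3)! = 12.
Subtracting, 24 − 12 = 12.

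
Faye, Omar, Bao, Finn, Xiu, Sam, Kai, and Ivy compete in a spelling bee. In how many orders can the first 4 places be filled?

There are 8 choices for 1st place, 7 for 2nd, and so on down to 5 for position 4.
That gives 8 × 7 × 6 × 5 = 1680.

1680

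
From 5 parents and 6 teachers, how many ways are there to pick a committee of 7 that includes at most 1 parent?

5

Split by how many parents are chosen (0 through 1).
Sum: C(5,0)·C(6,7) + C(5,1)·C(6,6) = 0 + 5 = 5.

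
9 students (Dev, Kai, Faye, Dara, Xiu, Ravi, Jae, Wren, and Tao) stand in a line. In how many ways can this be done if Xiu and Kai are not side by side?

Of the 9! = 362880 arrangements, those with Xiu and Kai adjacent number 2 × 8! = 80640 (treat the pair as a block with 2 internal orders).
Complementary counting: 362880 − 80640 = 282240.

282240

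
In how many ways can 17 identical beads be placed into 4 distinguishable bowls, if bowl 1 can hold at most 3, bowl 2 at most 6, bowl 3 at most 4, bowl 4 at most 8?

By stars and bars, unrestricted non-negative solutions to x_1+…+x_4 = 17 number C(17+3,3) = 1140.
Subtract solutions that violate a single cap (substitute x_i' = x_i − (cap_i+1)): x_1 ≥ 4 gives C(16,3) = 560; x_2 ≥ 7 gives C(13,3) = 286; x_3 ≥ 5 gives C(15,3) = 455; x_4 ≥ 9 gives C(11,3) = 165. Together 1466.
Add back pairs where two caps are both exceeded: 84 + 165 + 35 + 56 + 4 + 20 = 364.
Subtract triples: 4 + 0 + 0 + 0 = 4.
By inclusion–exclusion the count is 1140 − 1466 + 364 − 4 = 34.

34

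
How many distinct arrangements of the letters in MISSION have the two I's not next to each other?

900

Total arrangements of MISSION: 7!/(2!·2!) = 1260.
Arrangements with the I's together: treat II as one letter, giving (6)!/(2!) = 360.
Subtracting, 1260 − 360 = 900 arrangements keep the I's apart.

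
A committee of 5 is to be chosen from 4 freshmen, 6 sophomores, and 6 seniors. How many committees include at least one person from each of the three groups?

Unrestricted: C(16,5) = 4368 ways to pick any 5 of the 16.
Selections missing a whole group: no freshmen → C(12,5) = 792; no sophomores → C(10,5) = 252; no seniors → C(10,5) = 252.
Add back selections omitting two groups (i.e. drawn from a single group): C(4,5) + C(6,5) + C(6,5) = 12.
By inclusion–exclusion: 4368 − 1296 + 12 = 3084.

3084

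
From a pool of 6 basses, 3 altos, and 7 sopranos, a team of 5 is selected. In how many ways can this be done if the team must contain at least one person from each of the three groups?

With no constraint there are C(16,5) = 4368 possible selections.
Selections missing a whole group: no basses → C(10,5) = 252; no altos → C(13,5) = 1287; no sopranos → C(9,5) = 126.
Add back selections omitting two groups (i.e. drawn from a single group): C(6,5) + C(3,5) + C(7,5) = 27.
By inclusion–exclusion: 4368 − 1665 + 27 = 2730.

2730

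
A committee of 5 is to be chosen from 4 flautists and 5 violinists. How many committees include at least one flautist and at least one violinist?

Total 5-person selections from all 9: C(9,5) = 126.
Subtract selections that omit an entire group: no flautists → C(5,5) = 1; no violinists → C(4,5) = 0.
Both groups omitted at once is impossible, so 126 − 1 = 125.

125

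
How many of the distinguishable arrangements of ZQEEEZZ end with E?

60

With the last slot taken by E, it remains to arrange the other 6 letters (ZQEEZZ).
Those 6 letters have E appearing twice and Z appearing 3 times, giving (6)!/(3!·2!) = 60.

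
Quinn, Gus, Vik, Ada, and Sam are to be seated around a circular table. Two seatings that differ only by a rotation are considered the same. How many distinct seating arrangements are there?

Seat Quinn anywhere (absorbing the rotational symmetry), then permute the other 4: (4)! = 24.

24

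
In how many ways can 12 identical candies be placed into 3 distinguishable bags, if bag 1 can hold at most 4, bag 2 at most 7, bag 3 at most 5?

15

By stars and bars, unrestricted non-negative solutions to x_1+…+x_3 = 12 number C(12+2,2) = 91.
Subtract solutions that violate a single cap (substitute x_i' = x_i − (cap_i+1)): x_1 ≥ 5 gives C(9,2) = 36; x_2 ≥ 8 gives C(6,2) = 15; x_3 ≥ 6 gives C(8,2) = 28. Together 79.
Add back pairs where two caps are both exceeded: 0 + 3 + 0 = 3.
By inclusion–exclusion the count is 91 − 79 + 3 = 15.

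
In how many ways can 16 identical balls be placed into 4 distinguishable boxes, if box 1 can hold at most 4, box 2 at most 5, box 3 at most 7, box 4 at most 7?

106

Ignoring the caps, the number of non-negative solutions to x_1+…+x_4 = 16 is C(19,3) = 969.
Subtract solutions that violate a single cap (substitute x_i' = x_i − (cap_i+1)): x_1 ≥ 5 gives C(14,3) = 364; x_2 ≥ 6 gives C(13,3) = 286; x_3 ≥ 8 gives C(11,3) = 165; x_4 ≥ 8 gives C(11,3) = 165. Together 980.
Add back pairs where two caps are both exceeded: 56 + 20 + 20 + 10 + 10 + 1 = 117.
By inclusion–exclusion the count is 969 − 980 + 117 = 106.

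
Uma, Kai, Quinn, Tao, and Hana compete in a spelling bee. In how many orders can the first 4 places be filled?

120

This is an ordered selection of 4 from 5: P(5,4).
That gives 5 × 4 × 3 × 2 = 120.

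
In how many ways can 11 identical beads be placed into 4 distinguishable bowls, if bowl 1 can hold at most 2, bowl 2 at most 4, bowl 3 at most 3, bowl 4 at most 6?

Without the upper bounds there are C(14,3) = 364 ways to split 11 among 4 bowls.
Subtract solutions that violate a single cap (substitute x_i' = x_i − (cap_i+1)): x_1 ≥ 3 gives C(11,3) = 165; x_2 ≥ 5 gives C(9,3) = 84; x_3 ≥ 4 gives C(10,3) = 120; x_4 ≥ 7 gives C(7,3) = 35. Together 404.
Add back pairs where two caps are both exceeded: 20 + 35 + 4 + 10 + 0 + 1 = 70.
By inclusion–exclusion the count is 364 − 404 + 70 = 30.

30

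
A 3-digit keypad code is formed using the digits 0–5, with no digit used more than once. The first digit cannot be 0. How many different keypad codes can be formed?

The first digit has 6−1 = 5 choices (anything except 0).
The remaining 2 digits are filled from the other 5 symbols without repetition: 5 × 4 = 20.
Total: 5 × 20 = 100.

100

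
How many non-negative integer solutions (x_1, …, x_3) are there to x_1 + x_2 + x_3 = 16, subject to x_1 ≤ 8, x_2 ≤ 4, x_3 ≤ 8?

Without the upper bounds there are C(18,2) = 153 ways to split 16 among 3 variables.
Subtract solutions that violate a single cap (substitute x_i' = x_i − (cap_i+1)): x_1 ≥ 9 gives C(9,2) = 36; x_2 ≥ 5 gives C(13,2) = 78; x_3 ≥ 9 gives C(9,2) = 36. Together 150.
Add back pairs where two caps are both exceeded: 6 + 0 + 6 = 12.
By inclusion–exclusion the count is 153 − 150 + 12 = 15.

15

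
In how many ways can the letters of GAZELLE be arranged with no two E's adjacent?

Total arrangements of GAZELLE: 7!/(2!·2!) = 1260.
If the two E's are adjacent, glue them into one block, leaving 6 items to arrange: (6)!/(2!) = 360 ways.
Subtracting, 1260 − 360 = 900 arrangements keep the E's apart.

900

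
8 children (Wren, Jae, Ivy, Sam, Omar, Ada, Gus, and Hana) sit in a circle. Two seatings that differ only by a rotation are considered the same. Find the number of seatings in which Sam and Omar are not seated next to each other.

All circular seatings of 8 people number (7)! = 5040.
Seatings with Sam beside Omar: treat them as a block with 2 internal orders, giving 2 × (6)! = 1440.
Subtracting, 5040 − 1440 = 3600.

3600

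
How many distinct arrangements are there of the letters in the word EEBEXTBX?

1680

The 8 letters of EEBEXTBX have repeats: B appearing twice, E appearing 3 times, and X appearing twice.
Dividing 8! = 40320 by 3!·2!·2! = 24 for the repeated letters gives 1680.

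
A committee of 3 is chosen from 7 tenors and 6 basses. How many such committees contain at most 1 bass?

161

Split by how many basses are chosen (0 through 1).
Sum: C(6,0)·C(7,3) + C(6,1)·C(7,2) = 35 + 126 = 161.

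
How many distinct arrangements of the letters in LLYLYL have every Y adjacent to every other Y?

Treat the 2 copies of Y as a single block. The multiset to arrange is then {YY, L, L, L, L}, 5 items in all.
That gives (5)!/(4!) = 5 arrangements.

5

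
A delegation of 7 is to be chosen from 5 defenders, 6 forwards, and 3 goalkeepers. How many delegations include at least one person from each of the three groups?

With no constraint there are C(14,7) = 3432 possible selections.
Selections missing a whole group: no defenders → C(9,7) = 36; no forwards → C(8,7) = 8; no goalkeepers → C(11,7) = 330.
Add back selections omitting two groups (i.e. drawn from a single group): C(5,7) + C(6,7) + C(3,7) = 0.
By inclusion–exclusion: 3432 − 374 + 0 = 3058.

3058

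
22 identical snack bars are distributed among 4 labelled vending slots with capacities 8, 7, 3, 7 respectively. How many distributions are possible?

20

By stars and bars, unrestricted non-negative solutions to x_1+…+x_4 = 22 number C(22+3,3) = 2300.
Subtract solutions that violate a single cap (substitute x_i' = x_i − (cap_i+1)): x_1 ≥ 9 gives C(16,3) = 560; x_2 ≥ 8 gives C(17,3) = 680; x_3 ≥ 4 gives C(21,3) = 1330; x_4 ≥ 8 gives C(17,3) = 680. Together 3250.
Add back pairs where two caps are both exceeded: 56 + 220 + 56 + 286 + 84 + 286 = 988.
Subtract triples: 4 + 0 + 4 + 10 = 18.
By inclusion–exclusion the count is 2300 − 3250 + 988 − 18 = 20.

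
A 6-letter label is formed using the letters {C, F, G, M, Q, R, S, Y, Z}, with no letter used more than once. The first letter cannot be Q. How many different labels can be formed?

53760

The first letter has 9−1 = 8 choices (anything except Q).
The remaining 5 letters are filled from the other 8 symbols without repetition: 8 × 7 × 6 × 5 × 4 = 6720.
Total: 8 × 6720 = 53760.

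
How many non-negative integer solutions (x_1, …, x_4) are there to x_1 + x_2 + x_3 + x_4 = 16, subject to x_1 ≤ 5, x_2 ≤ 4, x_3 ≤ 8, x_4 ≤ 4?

Ignoring the caps, the number of non-negative solutions to x_1+…+x_4 = 16 is C(19,3) = 969.
Subtract solutions that violate a single cap (substitute x_i' = x_i − (cap_i+1)): x_1 ≥ 6 gives C(13,3) = 286; x_2 ≥ 5 gives C(14,3) = 364; x_3 ≥ 9 gives C(10,3) = 120; x_4 ≥ 5 gives C(14,3) = 364. Together 1134.
Add back pairs where two caps are both exceeded: 56 + 4 + 56 + 10 + 84 + 10 = 220.
Subtract triples: 0 + 1 + 0 + 0 = 1.
By inclusion–exclusion the count is 969 − 1134 + 220 − 1 = 54.

54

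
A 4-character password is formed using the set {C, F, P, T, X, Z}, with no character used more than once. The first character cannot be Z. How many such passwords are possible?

300

The first character has 6−1 = 5 choices (anything except Z).
The remaining 3 characters are filled from the other 5 symbols without repetition: 5 × 4 × 3 = 60.
Total: 5 × 60 = 300.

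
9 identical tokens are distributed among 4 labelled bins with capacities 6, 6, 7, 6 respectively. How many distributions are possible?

By stars and bars, unrestricted non-negative solutions to x_1+…+x_4 = 9 number C(9+3,3) = 220.
Subtract solutions that violate a single cap (substitute x_i' = x_i − (cap_i+1)): x_1 ≥ 7 gives C(5,3) = 10; x_2 ≥ 7 gives C(5,3) = 10; x_3 ≥ 8 gives C(4,3) = 4; x_4 ≥ 7 gives C(5,3) = 10. Together 34.
No two caps can be exceeded simultaneously, so the pair terms are all 0.
By inclusion–exclusion the count is 220 − 34 + 0 = 186.

186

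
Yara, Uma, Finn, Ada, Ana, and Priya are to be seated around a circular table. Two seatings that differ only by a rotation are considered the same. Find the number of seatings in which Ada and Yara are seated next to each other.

48

Glue Ada and Yara into a block (2 internal orders). Seating 5 units around a circle gives (4)! arrangements.
So 2 × (4)! = 2 × 24 = 48.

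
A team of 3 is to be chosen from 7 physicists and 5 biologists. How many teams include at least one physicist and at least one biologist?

Total 3-person selections from all 12: C(12,3) = 220.
Selections missing a whole group: no physicists → C(5,3) = 10; no biologists → C(7,3) = 35.
Both groups omitted at once is impossible, so 220 − 45 = 175.

175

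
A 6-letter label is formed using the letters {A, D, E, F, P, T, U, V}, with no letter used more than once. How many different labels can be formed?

Choose and order 6 of the 8 symbols: the first letter has 8 options, the next 7, and so on down to 3.
8 × 7 × 6 × 5 × 4 × 3 = 20160.

20160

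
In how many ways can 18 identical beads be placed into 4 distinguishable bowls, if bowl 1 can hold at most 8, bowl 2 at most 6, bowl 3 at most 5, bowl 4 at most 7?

Ignoring the caps, the number of non-negative solutions to x_1+…+x_4 = 18 is C(21,3) = 1330.
Subtract solutions that violate a single cap (substitute x_i' = x_i − (cap_i+1)): x_1 ≥ 9 gives C(12,3) = 220; x_2 ≥ 7 gives C(14,3) = 364; x_3 ≥ 6 gives C(15,3) = 455; x_4 ≥ 8 gives C(13,3) = 286. Together 1325.
Add back pairs where two caps are both exceeded: 10 + 20 + 4 + 56 + 20 + 35 = 145.
By inclusion–exclusion the count is 1330 − 1325 + 145 = 150.

150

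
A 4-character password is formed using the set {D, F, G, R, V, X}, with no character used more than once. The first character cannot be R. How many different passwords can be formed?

The first character has 6−1 = 5 choices (anything except R).
The remaining 3 characters are filled from the other 5 symbols without repetition: 5 × 4 × 3 = 60.
Total: 5 × 60 = 300.

300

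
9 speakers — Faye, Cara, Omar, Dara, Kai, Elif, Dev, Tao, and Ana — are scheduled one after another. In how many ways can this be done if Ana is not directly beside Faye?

Of the 9! = 362880 arrangements, those with Ana and Faye adjacent number 2 × 8! = 80640 (treat the pair as a block with 2 internal orders).
So 362880 − 80640 = 282240 arrangements keep them apart.

282240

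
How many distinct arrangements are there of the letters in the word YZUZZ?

The 5 letters of YZUZZ have repeats: Z appearing 3 times.
The number of distinct arrangements is 5!/(3!) = 120/6 = 20.

20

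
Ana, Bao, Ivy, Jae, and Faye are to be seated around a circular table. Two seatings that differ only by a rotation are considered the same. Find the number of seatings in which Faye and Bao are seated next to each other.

12

Treat {Faye, Bao} as one unit (2 internal orders) and seat the resulting 4 units around the table: (3)! circular arrangements.
So 2 × (3)! = 2 × 6 = 12.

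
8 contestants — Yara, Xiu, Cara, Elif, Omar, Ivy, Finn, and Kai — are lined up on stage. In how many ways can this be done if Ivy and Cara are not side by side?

There are 8! = 40320 arrangements in all. If Ivy and Cara are adjacent, merging them into one block gives 2·(7)! = 10080 arrangements.
So 40320 − 10080 = 30240 arrangements keep them apart.

30240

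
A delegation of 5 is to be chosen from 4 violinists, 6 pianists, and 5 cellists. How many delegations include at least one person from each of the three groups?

2170

Total 5-person selections from all 15: C(15,5) = 3003.
Selections missing a whole group: no violinists → C(11,5) = 462; no pianists → C(9,5) = 126; no cellists → C(10,5) = 252.
Add back selections omitting two groups (i.e. drawn from a single group): C(4,5) + C(6,5) + C(5,5) = 7.
By inclusion–exclusion: 3003 − 840 + 7 = 2170.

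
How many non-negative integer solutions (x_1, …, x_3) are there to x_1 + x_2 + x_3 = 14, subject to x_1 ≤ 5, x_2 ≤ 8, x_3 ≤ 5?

By stars and bars, unrestricted non-negative solutions to x_1+…+x_3 = 14 number C(14+2,2) = 120.
Subtract solutions that violate a single cap (substitute x_i' = x_i − (cap_i+1)): x_1 ≥ 6 gives C(10,2) = 45; x_2 ≥ 9 gives C(7,2) = 21; x_3 ≥ 6 gives C(10,2) = 45. Together 111.
Add back pairs where two caps are both exceeded: 0 + 6 + 0 = 6.
By inclusion–exclusion the count is 120 − 111 + 6 = 15.

15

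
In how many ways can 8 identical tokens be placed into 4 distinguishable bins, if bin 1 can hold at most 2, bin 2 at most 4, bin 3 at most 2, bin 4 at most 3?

Without the upper bounds there are C(11,3) = 165 ways to split 8 among 4 bins.
Subtract solutions that violate a single cap (substitute x_i' = x_i − (cap_i+1)): x_1 ≥ 3 gives C(8,3) = 56; x_2 ≥ 5 gives C(6,3) = 20; x_3 ≥ 3 gives C(8,3) = 56; x_4 ≥ 4 gives C(7,3) = 35. Together 167.
Add back pairs where two caps are both exceeded: 1 + 10 + 4 + 1 + 0 + 4 = 20.
By inclusion–exclusion the count is 165 − 167 + 20 = 18.

18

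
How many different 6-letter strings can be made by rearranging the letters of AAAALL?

Letter multiplicities in AAAALL: A×4, L×2.
So there are 6! / (4!·2!) = 15 distinguishable arrangements.

15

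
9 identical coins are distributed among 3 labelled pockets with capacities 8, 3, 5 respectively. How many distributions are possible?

By stars and bars, unrestricted non-negative solutions to x_1+…+x_3 = 9 number C(9+2,2) = 55.
Subtract solutions that violate a single cap (substitute x_i' = x_i − (cap_i+1)): x_1 ≥ 9 gives C(2,2) = 1; x_2 ≥ 4 gives C(7,2) = 21; x_3 ≥ 6 gives C(5,2) = 10. Together 32.
No two caps can be exceeded simultaneously, so the pair terms are all 0.
By inclusion–exclusion the count is 55 − 32 + 0 = 23.

23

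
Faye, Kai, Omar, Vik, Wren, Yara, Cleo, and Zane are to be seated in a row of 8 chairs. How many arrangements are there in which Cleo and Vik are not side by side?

30240

Of the 8! = 40320 arrangements, those with Cleo and Vik adjacent number 2 × 7! = 10080 (treat the pair as a block with 2 internal orders).
So 40320 − 10080 = 30240 arrangements keep them apart.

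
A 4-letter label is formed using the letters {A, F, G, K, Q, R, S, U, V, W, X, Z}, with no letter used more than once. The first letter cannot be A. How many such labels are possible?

The first letter has 12−1 = 11 choices (anything except A).
The remaining 3 letters are filled from the other 11 symbols without repetition: 11 × 10 × 9 = 990.
Total: 11 × 990 = 10890.

10890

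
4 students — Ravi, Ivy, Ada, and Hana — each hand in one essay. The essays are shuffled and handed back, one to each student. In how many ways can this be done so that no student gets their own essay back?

This is the derangement count D_4: permutations of 4 items with no fixed point.
By inclusion–exclusion this is Σ_{j=0}^{4} (−1)^j C(4,j)·(4−j)!.
Computing: 24 − 24 + 12 − 4 + 1 = 9.

9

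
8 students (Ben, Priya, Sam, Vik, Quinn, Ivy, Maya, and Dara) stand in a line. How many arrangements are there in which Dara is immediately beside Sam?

Place the 6 others and the Dara-Sam pair as 7 objects in a line; the pair has 2 internal arrangements.
That gives 2 × 7! = 2 × 5040 = 10080.

10080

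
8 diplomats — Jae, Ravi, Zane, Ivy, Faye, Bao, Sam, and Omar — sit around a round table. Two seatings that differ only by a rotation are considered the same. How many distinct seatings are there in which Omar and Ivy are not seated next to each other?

3600

Without the restriction there are (7)! = 5040 seatings.
Seatings with Omar beside Ivy: treat them as a block with 2 internal orders, giving 2 × (6)! = 1440.
Subtracting, 5040 − 1440 = 3600.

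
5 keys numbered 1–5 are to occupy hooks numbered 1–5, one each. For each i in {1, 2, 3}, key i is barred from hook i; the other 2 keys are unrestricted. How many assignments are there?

64

Let Aᵢ (for i ∈ {1, 2, 3}) be the placements that put key i in its forbidden hook. Any j of these fix j positions, leaving (5−j)! ways to fill the rest, and there are C(3,j) ways to pick which j.
By inclusion–exclusion, the number of valid placements is Σ_{j=0}^{3} (−1)^j C(3,j)·(5−j)!.
Computing: 120 − 72 + 18 − 2 = 64.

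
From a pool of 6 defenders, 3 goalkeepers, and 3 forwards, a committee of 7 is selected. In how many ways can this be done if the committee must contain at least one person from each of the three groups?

720

Total 7-person selections from all 12: C(12,7) = 792.
Selections missing a whole group: no defenders → C(6,7) = 0; no goalkeepers → C(9,7) = 36; no forwards → C(9,7) = 36.
Add back selections omitting two groups (i.e. drawn from a single group): C(6,7) + C(3,7) + C(3,7) = 0.
By inclusion–exclusion: 792 − 72 + 0 = 720.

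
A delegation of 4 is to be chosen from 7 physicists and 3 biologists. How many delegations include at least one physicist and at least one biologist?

With no constraint there are C(10,4) = 210 possible selections.
Selections missing a whole group: no physicists → C(3,4) = 0; no biologists → C(7,4) = 35.
Both groups omitted at once is impossible, so 210 − 35 = 175.

175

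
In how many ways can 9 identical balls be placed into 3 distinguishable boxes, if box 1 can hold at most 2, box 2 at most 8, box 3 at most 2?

By stars and bars, unrestricted non-negative solutions to x_1+…+x_3 = 9 number C(9+2,2) = 55.
Subtract solutions that violate a single cap (substitute x_i' = x_i − (cap_i+1)): x_1 ≥ 3 gives C(8,2) = 28; x_2 ≥ 9 gives C(2,2) = 1; x_3 ≥ 3 gives C(8,2) = 28. Together 57.
Add back pairs where two caps are both exceeded: 0 + 10 + 0 = 10.
By inclusion–exclusion the count is 55 − 57 + 10 = 8.

8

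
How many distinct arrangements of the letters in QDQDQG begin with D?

20

Fix D in the first position and arrange the remaining 5 letters.
Those 5 letters have Q appearing 3 times, giving (5)!/(3!) = 20.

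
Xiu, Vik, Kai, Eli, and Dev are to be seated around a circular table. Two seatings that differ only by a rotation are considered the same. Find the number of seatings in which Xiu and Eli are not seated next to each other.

All circular seatings of 5 people number (4)! = 24.
Seatings with Xiu beside Eli: treat them as a block with 2 internal orders, giving 2 × (3)! = 12.
Subtracting, 24 − 12 = 12.

12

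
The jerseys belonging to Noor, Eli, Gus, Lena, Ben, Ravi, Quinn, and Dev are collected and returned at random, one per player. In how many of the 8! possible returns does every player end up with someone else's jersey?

14833

Count assignments avoiding every fixed point. For any j of the 8 players fixed to their old jersey, the other 8−j can be arranged in (8−j)! ways.
By inclusion–exclusion this is Σ_{j=0}^{8} (−1)^j C(8,j)·(8−j)!.
Computing: 40320 − 40320 + 20160 − 6720 + 1680 − 336 + 56 − 8 + 1 = 14833.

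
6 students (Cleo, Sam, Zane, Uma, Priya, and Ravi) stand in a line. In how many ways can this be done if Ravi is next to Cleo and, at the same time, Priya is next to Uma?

96

Treat {Ravi,Cleo} as one block (2 orders) and {Priya,Uma} as another (2 orders).
That leaves 4 units to arrange: 2 × 2 × 4! = 4 × 24 = 96.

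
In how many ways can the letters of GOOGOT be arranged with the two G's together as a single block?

Treat the 2 copies of G as a single block. The multiset to arrange is then {GG, O, O, O, T}, 5 items in all.
That gives (5)!/(3!) = 20 arrangements.

20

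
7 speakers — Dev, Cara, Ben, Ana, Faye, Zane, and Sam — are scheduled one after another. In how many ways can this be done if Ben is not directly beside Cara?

3600

Of the 7! = 5040 arrangements, those with Ben and Cara adjacent number 2 × 6! = 1440 (treat the pair as a block with 2 internal orders).
So 5040 − 1440 = 3600 arrangements keep them apart.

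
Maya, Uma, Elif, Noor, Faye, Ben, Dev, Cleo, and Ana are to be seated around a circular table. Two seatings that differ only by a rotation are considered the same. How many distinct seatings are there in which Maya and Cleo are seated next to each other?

Treat {Maya, Cleo} as one unit (2 internal orders) and seat the resulting 8 units around the table: (7)! circular arrangements.
So 2 × (7)! = 2 × 5040 = 10080.

10080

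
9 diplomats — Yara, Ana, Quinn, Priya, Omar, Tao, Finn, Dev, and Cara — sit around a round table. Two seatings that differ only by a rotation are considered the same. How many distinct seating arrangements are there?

40320

Seat Yara anywhere (absorbing the rotational symmetry), then permute the other 8: (8)! = 40320.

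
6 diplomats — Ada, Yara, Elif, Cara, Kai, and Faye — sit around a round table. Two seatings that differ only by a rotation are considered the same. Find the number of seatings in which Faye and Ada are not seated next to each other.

All circular seatings of 6 people number (5)! = 120.
Those with Faye next to Ada: fuse the pair into one unit and seat 5 units around a circle — 2·(4)! = 48.
Subtracting, 120 − 48 = 72.

72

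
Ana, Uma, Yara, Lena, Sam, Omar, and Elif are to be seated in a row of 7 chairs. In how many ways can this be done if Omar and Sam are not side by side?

3600

Of the 7! = 5040 arrangements, those with Omar and Sam adjacent number 2 × 6! = 1440 (treat the pair as a block with 2 internal orders).
So 5040 − 1440 = 3600 arrangements keep them apart.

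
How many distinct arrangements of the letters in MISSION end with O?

180

With the last slot taken by O, it remains to arrange the other 6 letters (MISSIN).
Those 6 letters have I appearing twice and S appearing twice, giving (6)!/(2!·2!) = 180.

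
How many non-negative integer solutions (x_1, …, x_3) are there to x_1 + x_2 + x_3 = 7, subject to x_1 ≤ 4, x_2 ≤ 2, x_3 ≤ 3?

By stars and bars, unrestricted non-negative solutions to x_1+…+x_3 = 7 number C(7+2,2) = 36.
Subtract solutions that violate a single cap (substitute x_i' = x_i − (cap_i+1)): x_1 ≥ 5 gives C(4,2) = 6; x_2 ≥ 3 gives C(6,2) = 15; x_3 ≥ 4 gives C(5,2) = 10. Together 31.
Add back pairs where two caps are both exceeded: 0 + 0 + 1 = 1.
By inclusion–exclusion the count is 36 − 31 + 1 = 6.

6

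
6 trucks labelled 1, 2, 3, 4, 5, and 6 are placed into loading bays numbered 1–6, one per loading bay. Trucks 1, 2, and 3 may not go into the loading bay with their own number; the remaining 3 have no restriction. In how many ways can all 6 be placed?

Let Aᵢ (for i ∈ {1, 2, 3}) be the placements that put truck i in its forbidden loading bay. Any j of these fix j positions, leaving (6−j)! ways to fill the rest, and there are C(3,j) ways to pick which j.
By inclusion–exclusion, the number of valid placements is Σ_{j=0}^{3} (−1)^j C(3,j)·(6−j)!.
Computing: 720 − 360 + 72 − 6 = 426.

426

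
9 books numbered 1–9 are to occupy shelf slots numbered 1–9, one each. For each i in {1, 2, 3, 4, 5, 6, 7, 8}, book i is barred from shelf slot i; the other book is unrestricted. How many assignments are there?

148329

Let Aᵢ (for 1 ≤ i ≤ 8) be the placements that put book i in its forbidden shelf slot. Any j of these fix j positions, leaving (9−j)! ways to fill the rest, and there are C(8,j) ways to pick which j.
By inclusion–exclusion, the number of valid placements is Σ_{j=0}^{8} (−1)^j C(8,j)·(9−j)!.
Computing: 362880 − 322560 + 141120 − 40320 + 8400 − 1344 + 168 − 16 + 1 = 148329.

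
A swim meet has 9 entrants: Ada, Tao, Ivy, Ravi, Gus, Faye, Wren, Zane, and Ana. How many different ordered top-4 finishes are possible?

3024

There are 9 choices for 1st place, 8 for 2nd, and so on down to 6 for position 4.
That gives 9 × 8 × 7 × 6 = 3024.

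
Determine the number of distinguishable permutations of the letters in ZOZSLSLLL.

ZOZSLSLLL has 9 letters with L appearing 4 times, S appearing twice, and Z appearing twice.
So there are 9! / (4!·2!·2!) = 3780 distinguishable arrangements.

3780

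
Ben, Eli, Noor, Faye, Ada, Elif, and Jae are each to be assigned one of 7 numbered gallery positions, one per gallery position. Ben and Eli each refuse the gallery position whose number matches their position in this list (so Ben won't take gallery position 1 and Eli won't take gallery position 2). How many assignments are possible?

Let Aᵢ (for i ∈ {1, 2}) be the placements that put person i in their forbidden gallery position. Any j of these fix j positions, leaving (7−j)! ways to fill the rest, and there are C(2,j) ways to pick which j.
By inclusion–exclusion, the number of valid placements is Σ_{j=0}^{2} (−1)^j C(2,j)·(7−j)!.
Computing: 5040 − 1440 + 120 = 3720.

3720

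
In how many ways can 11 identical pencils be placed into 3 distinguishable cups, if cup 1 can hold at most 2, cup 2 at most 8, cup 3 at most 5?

12

Without the upper bounds there are C(13,2) = 78 ways to split 11 among 3 cups.
Subtract solutions that violate a single cap (substitute x_i' = x_i − (cap_i+1)): x_1 ≥ 3 gives C(10,2) = 45; x_2 ≥ 9 gives C(4,2) = 6; x_3 ≥ 6 gives C(7,2) = 21. Together 72.
Add back pairs where two caps are both exceeded: 0 + 6 + 0 = 6.
By inclusion–exclusion the count is 78 − 72 + 6 = 12.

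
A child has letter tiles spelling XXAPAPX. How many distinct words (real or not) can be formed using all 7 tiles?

210

XXAPAPX has 7 letters with A appearing twice, P appearing twice, and X appearing 3 times.
The number of distinct arrangements is 7!/(3!·2!·2!) = 5040/24 = 210.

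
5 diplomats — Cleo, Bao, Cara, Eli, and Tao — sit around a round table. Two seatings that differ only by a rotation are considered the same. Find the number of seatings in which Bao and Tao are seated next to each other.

Treat {Bao, Tao} as one unit (2 internal orders) and seat the resulting 4 units around the table: (3)! circular arrangements.
So 2 × (3)! = 2 × 6 = 12.

12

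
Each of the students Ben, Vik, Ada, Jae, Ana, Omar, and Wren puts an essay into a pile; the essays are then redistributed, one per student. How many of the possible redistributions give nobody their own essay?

Let Aᵢ be the assignments in which student i gets their own essay. We want the size of the complement of A₁∪…∪A_7.
By inclusion–exclusion this is Σ_{j=0}^{7} (−1)^j C(7,j)·(7−j)!.
Computing: 5040 − 5040 + 2520 − 840 + 210 − 42 + 7 − 1 = 1854.

1854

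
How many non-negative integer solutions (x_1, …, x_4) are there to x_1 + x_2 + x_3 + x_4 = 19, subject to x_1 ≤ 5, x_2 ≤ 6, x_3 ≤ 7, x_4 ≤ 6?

56

By stars and bars, unrestricted non-negative solutions to x_1+…+x_4 = 19 number C(19+3,3) = 1540.
Subtract solutions that violate a single cap (substitute x_i' = x_i − (cap_i+1)): x_1 ≥ 6 gives C(16,3) = 560; x_2 ≥ 7 gives C(15,3) = 455; x_3 ≥ 8 gives C(14,3) = 364; x_4 ≥ 7 gives C(15,3) = 455. Together 1834.
Add back pairs where two caps are both exceeded: 84 + 56 + 84 + 35 + 56 + 35 = 350.
By inclusion–exclusion the count is 1540 − 1834 + 350 = 56.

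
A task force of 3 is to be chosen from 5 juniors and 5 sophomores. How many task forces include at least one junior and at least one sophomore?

100

Unrestricted: C(10,3) = 120 ways to pick any 3 of the 10.
Selections missing a whole group: no juniors → C(5,3) = 10; no sophomores → C(5,3) = 10.
Both groups omitted at once is impossible, so 120 − 20 = 100.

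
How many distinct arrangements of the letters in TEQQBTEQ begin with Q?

630

Fix Q in the first position and arrange the remaining 7 letters.
Those 7 letters have E appearing twice, Q appearing twice, and T appearing twice, giving (7)!/(2!·2!·2!) = 630.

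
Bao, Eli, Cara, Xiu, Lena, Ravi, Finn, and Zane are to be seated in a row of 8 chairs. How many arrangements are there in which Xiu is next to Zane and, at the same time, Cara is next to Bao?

2880

Treat {Xiu,Zane} as one block (2 orders) and {Cara,Bao} as another (2 orders).
That leaves 6 units to arrange: 2 × 2 × 6! = 4 × 720 = 2880.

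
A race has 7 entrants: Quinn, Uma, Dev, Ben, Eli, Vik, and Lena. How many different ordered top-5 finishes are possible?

2520

There are 7 choices for 1st place, 6 for 2nd, and so on down to 3 for position 5.
That gives 7 × 6 × 5 × 4 × 3 = 2520.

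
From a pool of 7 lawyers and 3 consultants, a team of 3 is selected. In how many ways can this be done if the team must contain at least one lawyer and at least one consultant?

84

With no constraint there are C(10,3) = 120 possible selections.
Subtract selections that omit an entire group: no lawyers → C(3,3) = 1; no consultants → C(7,3) = 35.
Both groups omitted at once is impossible, so 120 − 36 = 84.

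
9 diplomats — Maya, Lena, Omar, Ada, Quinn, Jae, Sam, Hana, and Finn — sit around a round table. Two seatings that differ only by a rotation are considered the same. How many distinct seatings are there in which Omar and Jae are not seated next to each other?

30240

Without the restriction there are (8)! = 40320 seatings.
Seatings with Omar beside Jae: treat them as a block with 2 internal orders, giving 2 × (7)! = 10080.
Subtracting, 40320 − 10080 = 30240.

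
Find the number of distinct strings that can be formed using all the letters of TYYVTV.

TYYVTV has 6 letters with T appearing twice, V appearing twice, and Y appearing twice.
Dividing 6! = 720 by 2!·2!·2! = 8 for the repeated letters gives 90.

90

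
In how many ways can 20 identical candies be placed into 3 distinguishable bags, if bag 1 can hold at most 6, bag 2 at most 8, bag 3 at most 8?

6

Ignoring the caps, the number of non-negative solutions to x_1+…+x_3 = 20 is C(22,2) = 231.
Subtract solutions that violate a single cap (substitute x_i' = x_i − (cap_i+1)): x_1 ≥ 7 gives C(15,2) = 105; x_2 ≥ 9 gives C(13,2) = 78; x_3 ≥ 9 gives C(13,2) = 78. Together 261.
Add back pairs where two caps are both exceeded: 15 + 15 + 6 = 36.
By inclusion–exclusion the count is 231 − 261 + 36 = 6.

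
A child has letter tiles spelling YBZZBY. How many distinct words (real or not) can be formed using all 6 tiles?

Letter multiplicities in YBZZBY: B×2, Y×2, Z×2.
So there are 6! / (2!·2!·2!) = 90 distinguishable arrangements.

90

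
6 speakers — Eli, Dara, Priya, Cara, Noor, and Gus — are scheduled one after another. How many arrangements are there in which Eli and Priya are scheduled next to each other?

240

Place the 4 others and the Eli-Priya pair as 5 objects in a line; the pair has 2 internal arrangements.
So the count is 2·(5)! = 240.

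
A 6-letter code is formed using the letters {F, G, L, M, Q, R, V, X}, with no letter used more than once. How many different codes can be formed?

20160

Choose and order 6 of the 8 symbols: the first letter has 8 options, the next 7, and so on down to 3.
That product is 8 × 7 × 6 × 5 × 4 × 3 = 20160.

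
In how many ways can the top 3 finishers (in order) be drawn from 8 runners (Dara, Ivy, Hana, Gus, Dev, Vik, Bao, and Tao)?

This is an ordered selection of 3 from 8: P(8,3).
That gives 8 × 7 × 6 = 336.

336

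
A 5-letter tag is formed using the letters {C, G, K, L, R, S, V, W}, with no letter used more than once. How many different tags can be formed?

This is a permutation of 5 out of 8: P(8,5) = 8!/3!.
That product is 8 × 7 × 6 × 5 × 4 = 6720.

6720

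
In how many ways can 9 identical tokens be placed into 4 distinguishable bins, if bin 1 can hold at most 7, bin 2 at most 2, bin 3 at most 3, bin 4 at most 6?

76

Ignoring the caps, the number of non-negative solutions to x_1+…+x_4 = 9 is C(12,3) = 220.
Subtract solutions that violate a single cap (substitute x_i' = x_i − (cap_i+1)): x_1 ≥ 8 gives C(4,3) = 4; x_2 ≥ 3 gives C(9,3) = 84; x_3 ≥ 4 gives C(8,3) = 56; x_4 ≥ 7 gives C(5,3) = 10. Together 154.
Add back pairs where two caps are both exceeded: 0 + 0 + 0 + 10 + 0 + 0 = 10.
By inclusion–exclusion the count is 220 − 154 + 10 = 76.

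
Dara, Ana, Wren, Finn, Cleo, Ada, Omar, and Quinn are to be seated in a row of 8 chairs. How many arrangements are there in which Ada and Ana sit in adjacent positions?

Glue Ada and Ana into one block (2 internal orders), leaving 7 units to arrange in a row.
So the count is 2·(7)! = 10080.

10080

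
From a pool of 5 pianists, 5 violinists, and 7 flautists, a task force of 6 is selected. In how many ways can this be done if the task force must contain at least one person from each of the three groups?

10325

Total 6-person selections from all 17: C(17,6) = 12376.
Subtract selections that omit an entire group: no pianists → C(12,6) = 924; no violinists → C(12,6) = 924; no flautists → C(10,6) = 210.
Add back selections omitting two groups (i.e. drawn from a single group): C(5,6) + C(5,6) + C(7,6) = 7.
By inclusion–exclusion: 12376 − 2058 + 7 = 10325.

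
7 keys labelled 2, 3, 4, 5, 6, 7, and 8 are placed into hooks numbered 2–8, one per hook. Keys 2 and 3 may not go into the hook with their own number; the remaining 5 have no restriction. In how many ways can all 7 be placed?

Let Aᵢ (for i ∈ {2, 3}) be the placements that put key i in its forbidden hook. Any j of these fix j positions, leaving (7−j)! ways to fill the rest, and there are C(2,j) ways to pick which j.
By inclusion–exclusion, the number of valid placements is Σ_{j=0}^{2} (−1)^j C(2,j)·(7−j)!.
Computing: 5040 − 1440 + 120 = 3720.

3720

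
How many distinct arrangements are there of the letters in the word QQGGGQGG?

QQGGGQGG has 8 letters with G appearing 5 times and Q appearing 3 times.
So there are 8! / (5!·3!) = 56 distinguishable arrangements.

56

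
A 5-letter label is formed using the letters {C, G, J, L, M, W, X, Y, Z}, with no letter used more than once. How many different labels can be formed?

15120

Choose and order 5 of the 9 symbols: the first letter has 9 options, the next 8, and so on down to 5.
That product is 9 × 8 × 7 × 6 × 5 = 15120.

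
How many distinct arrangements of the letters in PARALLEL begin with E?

420

With the first slot taken by E, it remains to arrange the other 7 letters (PARALLL).
Those 7 letters have A appearing twice and L appearing 3 times, giving (7)!/(3!·2!) = 420.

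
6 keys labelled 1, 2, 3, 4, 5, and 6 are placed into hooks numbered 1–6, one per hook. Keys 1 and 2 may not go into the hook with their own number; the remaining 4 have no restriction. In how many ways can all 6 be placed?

Let Aᵢ (for i ∈ {1, 2}) be the placements that put key i in its forbidden hook. Any j of these fix j positions, leaving (6−j)! ways to fill the rest, and there are C(2,j) ways to pick which j.
By inclusion–exclusion, the number of valid placements is Σ_{j=0}^{2} (−1)^j C(2,j)·(6−j)!.
Computing: 720 − 240 + 24 = 504.

504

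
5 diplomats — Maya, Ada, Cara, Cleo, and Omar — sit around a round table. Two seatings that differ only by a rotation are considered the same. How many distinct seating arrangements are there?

Fix one person's seat to break rotational symmetry; the remaining 4 people can be arranged in (4)! = 24 ways.

24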